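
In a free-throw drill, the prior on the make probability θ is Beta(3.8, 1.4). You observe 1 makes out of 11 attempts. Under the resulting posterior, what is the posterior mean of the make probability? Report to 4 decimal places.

The Beta prior is conjugate to a Binomial/Bernoulli likelihood; the update adds successes to α and failures to β.
Posterior: Beta(α+k, β+n−k) = Beta(3.8+1, 1.4+10) = Beta(4.8, 11.4).
Posterior mean = α/(α+β) = 4.8/16.2 = 0.2963.

0.2963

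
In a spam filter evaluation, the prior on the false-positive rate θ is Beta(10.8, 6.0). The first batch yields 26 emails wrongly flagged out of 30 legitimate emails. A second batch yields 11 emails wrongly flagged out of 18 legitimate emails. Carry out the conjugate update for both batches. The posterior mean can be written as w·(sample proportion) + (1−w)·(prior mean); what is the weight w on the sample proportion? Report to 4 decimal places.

The Beta prior is conjugate to a Binomial/Bernoulli likelihood; the update adds successes to α and failures to β.
Total number of legitimate emails: n = 30 + 18 = 48.
Posterior mean = (α₀+k)/(α₀+β₀+n) = [n/(α₀+β₀+n)]·(k/n) + [(α₀+β₀)/(α₀+β₀+n)]·α₀/(α₀+β₀), so only n and the prior enter the weight.
The weight on the data is w = n/(α₀+β₀+n) = 48/(10.8+6.0+48) = 48/64.8 = 0.7407.

0.7407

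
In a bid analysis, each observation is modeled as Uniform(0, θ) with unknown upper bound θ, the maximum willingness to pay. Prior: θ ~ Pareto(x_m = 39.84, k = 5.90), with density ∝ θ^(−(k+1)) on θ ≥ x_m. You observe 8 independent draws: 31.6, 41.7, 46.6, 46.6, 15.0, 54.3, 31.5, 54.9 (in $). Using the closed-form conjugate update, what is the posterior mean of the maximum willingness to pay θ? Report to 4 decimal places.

A Pareto(scale x_m, shape k) prior on the upper bound θ of Uniform(0, θ) is conjugate: posterior is Pareto(max(x_m, max xᵢ), k + n).
Sample maximum = 54.9; prior scale x_m = 39.84 → posterior scale = max = 54.90.
Posterior shape = 5.90 + 8 = 13.90.
E[θ|data] = k·x_m/(k−1) = 13.90·54.90/12.90 = 59.1558.

59.1558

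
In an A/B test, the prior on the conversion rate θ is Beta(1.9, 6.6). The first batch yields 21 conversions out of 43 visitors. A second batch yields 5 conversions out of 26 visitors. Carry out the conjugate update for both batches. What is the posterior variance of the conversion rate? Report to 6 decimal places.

0.002935

The Beta prior is conjugate to a Binomial/Bernoulli likelihood; the update adds successes to α and failures to β.
After batch 1: Beta(1.9+21, 6.6+22) = Beta(22.9, 28.6).
After batch 2: Beta(22.9+5, 28.6+21) = Beta(27.9, 49.6).
Var = αβ/((α+β)²(α+β+1)) = 27.9·49.6/(77.5²·78.5) = 0.002935.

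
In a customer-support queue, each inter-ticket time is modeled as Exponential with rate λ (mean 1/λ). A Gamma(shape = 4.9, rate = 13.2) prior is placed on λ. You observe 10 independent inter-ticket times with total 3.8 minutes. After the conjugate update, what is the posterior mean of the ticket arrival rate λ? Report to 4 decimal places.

With a Gamma(shape α, rate β) prior on the exponential rate λ, the posterior after n observations with total T = Σxᵢ is Gamma(α+n, β+T).
Posterior: Gamma(4.9+10, 13.2+3.8) = Gamma(14.9, 17.0).
Posterior mean of λ = α/β = 14.9/17.0 = 0.8765.

0.8765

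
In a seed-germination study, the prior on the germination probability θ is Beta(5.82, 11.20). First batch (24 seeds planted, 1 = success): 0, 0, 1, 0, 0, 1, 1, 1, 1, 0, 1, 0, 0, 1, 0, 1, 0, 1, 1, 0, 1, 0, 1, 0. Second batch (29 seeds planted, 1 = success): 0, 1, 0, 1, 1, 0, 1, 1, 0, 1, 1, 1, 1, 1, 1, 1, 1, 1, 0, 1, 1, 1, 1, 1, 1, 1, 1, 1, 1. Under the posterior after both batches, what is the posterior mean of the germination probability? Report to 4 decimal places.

0.5973

The Beta prior is conjugate to a Binomial/Bernoulli likelihood; the update adds successes to α and failures to β.
After batch 1: Beta(5.82+12, 11.20+12) = Beta(17.82, 23.20).
After batch 2: Beta(17.82+24, 23.20+5) = Beta(41.82, 28.20).
Posterior mean = α/(α+β) = 41.82/70.02 = 0.5973.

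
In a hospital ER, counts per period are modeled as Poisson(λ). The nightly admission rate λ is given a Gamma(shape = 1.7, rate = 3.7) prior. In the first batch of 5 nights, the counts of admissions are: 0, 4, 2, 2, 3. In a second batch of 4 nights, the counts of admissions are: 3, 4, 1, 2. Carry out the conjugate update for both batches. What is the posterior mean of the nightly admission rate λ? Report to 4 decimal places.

1.7874

With a Gamma(shape α, rate β) prior, the Poisson likelihood is conjugate: the posterior is Gamma(α + ΣXᵢ, β + n).
Batch 1: sum of counts S = 11 over n = 5 nights.
After batch 1: Gamma(α+S, β+n) = Gamma(1.7+11, 3.7+5) = Gamma(12.7, 8.7).
Batch 2: sum of counts S = 10 over n = 4 nights.
After batch 2: Gamma(α+S, β+n) = Gamma(12.7+10, 8.7+4) = Gamma(22.7, 12.7).
Posterior mean = α/β = 22.7/12.7 = 1.7874.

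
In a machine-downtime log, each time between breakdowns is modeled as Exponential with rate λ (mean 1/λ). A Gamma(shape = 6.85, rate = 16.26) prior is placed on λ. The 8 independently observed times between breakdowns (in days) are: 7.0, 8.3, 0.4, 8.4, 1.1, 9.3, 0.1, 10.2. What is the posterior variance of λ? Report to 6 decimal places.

With a Gamma(shape α, rate β) prior on the exponential rate λ, the posterior after n observations with total T = Σxᵢ is Gamma(α+n, β+T).
Sum of observations T = 44.8 days; n = 8.
Posterior: Gamma(6.85+8, 16.26+44.8) = Gamma(14.85, 61.06).
Var = α/β² = 0.003983.

0.003983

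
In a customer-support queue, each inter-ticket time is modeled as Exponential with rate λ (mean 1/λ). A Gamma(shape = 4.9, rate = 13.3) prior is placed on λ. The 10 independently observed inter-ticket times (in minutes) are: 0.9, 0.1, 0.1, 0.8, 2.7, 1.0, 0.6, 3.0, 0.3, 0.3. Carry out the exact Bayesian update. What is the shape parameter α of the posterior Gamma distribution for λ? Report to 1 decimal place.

With a Gamma(shape α, rate β) prior on the exponential rate λ, the posterior after n observations with total T = Σxᵢ is Gamma(α+n, β+T).
Sum of observations T = 9.8 minutes; n = 10.
Posterior: Gamma(4.9+10, 13.3+9.8) = Gamma(14.9, 23.1).
Posterior α = 14.9.

14.9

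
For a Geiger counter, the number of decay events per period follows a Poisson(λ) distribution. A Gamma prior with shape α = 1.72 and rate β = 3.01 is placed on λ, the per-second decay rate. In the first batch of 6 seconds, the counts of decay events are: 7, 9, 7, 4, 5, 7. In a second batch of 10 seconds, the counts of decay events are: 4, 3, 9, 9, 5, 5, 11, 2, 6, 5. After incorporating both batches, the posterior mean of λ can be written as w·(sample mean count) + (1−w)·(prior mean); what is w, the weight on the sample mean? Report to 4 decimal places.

With a Gamma(shape α, rate β) prior, the Poisson likelihood is conjugate: the posterior is Gamma(α + ΣXᵢ, β + n).
Total number of seconds: n = 6 + 10 = 16.
Posterior mean = (α₀+S)/(β₀+n) = [n/(β₀+n)]·(S/n) + [β₀/(β₀+n)]·(α₀/β₀), so only n and β₀ enter the weight.
Weight on data w = n/(β₀+n) = 16/(3.01+16) = 16/19.01 = 0.8417.

0.8417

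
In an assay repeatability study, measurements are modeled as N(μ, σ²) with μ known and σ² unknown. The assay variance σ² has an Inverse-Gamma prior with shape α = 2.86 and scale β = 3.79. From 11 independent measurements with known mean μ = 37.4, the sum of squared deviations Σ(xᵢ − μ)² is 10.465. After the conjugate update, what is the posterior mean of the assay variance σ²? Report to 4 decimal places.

1.2259

With known mean μ and an Inverse-Gamma(α, β) prior on σ², the Normal likelihood is conjugate: posterior is Inv-Gamma(α + n/2, β + Σ(xᵢ−μ)²/2).
Posterior: Inv-Gamma(2.86 + 11/2, 3.79 + 10.465/2) = Inv-Gamma(8.36, 9.0225).
E[σ²|data] = β/(α−1) = 9.0225/7.36 = 1.2259.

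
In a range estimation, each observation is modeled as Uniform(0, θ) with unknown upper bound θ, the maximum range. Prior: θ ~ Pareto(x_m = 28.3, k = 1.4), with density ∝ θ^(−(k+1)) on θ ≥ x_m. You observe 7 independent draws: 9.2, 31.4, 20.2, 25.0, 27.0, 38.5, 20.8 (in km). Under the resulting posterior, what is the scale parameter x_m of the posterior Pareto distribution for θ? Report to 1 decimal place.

38.5

A Pareto(scale x_m, shape k) prior on the upper bound θ of Uniform(0, θ) is conjugate: posterior is Pareto(max(x_m, max xᵢ), k + n).
Sample maximum = 38.5; prior scale x_m = 28.3 → posterior scale = max = 38.5.
Posterior shape = 1.4 + 7 = 8.4.
Posterior scale x_m = 38.5.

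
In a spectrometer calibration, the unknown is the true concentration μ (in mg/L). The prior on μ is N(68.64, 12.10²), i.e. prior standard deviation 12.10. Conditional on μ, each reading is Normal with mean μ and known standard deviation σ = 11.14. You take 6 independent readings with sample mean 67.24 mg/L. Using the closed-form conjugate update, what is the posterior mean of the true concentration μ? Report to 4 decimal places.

67.4133

For Normal data with known variance σ², a Normal(μ₀, σ₀²) prior on μ is conjugate. Posterior precision = 1/σ₀² + n/σ²; posterior mean is the precision-weighted average of μ₀ and x̄.
n·x̄ = 6·67.24 = 403.44.
σ₀² = 12.10² = 146.41, σ² = 11.14² = 124.0996; σ² + n·σ₀² = 124.0996 + 6·146.41 = 1002.5596.
Posterior mean = (μ₀/σ₀² + n·x̄/σ²)/(1/σ₀² + n/σ²) = (σ²·μ₀ + σ₀²·n·x̄)/(σ² + n·σ₀²) = (124.0996·68.64 + 146.41·403.44)/1002.5596 = 67585.846944/1002.5596 = 67.4133.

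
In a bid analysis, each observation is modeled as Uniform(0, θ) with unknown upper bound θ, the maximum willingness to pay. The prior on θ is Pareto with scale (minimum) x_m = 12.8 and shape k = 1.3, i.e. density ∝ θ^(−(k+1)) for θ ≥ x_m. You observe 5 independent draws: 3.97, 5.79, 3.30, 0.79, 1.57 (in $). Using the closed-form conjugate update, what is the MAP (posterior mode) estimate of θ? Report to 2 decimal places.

A Pareto(scale x_m, shape k) prior on the upper bound θ of Uniform(0, θ) is conjugate: posterior is Pareto(max(x_m, max xᵢ), k + n).
Sample maximum = 5.79; prior scale x_m = 12.8 → posterior scale = max = 12.80.
Posterior shape = 1.3 + 5 = 6.3.
The Pareto density is decreasing on [x_m, ∞), so the mode is x_m = 12.80.

12.80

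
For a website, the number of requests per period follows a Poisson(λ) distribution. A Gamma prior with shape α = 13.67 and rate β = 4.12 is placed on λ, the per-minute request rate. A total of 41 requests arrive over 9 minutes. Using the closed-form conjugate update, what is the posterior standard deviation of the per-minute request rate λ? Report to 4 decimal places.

0.5636

With a Gamma(shape α, rate β) prior, the Poisson likelihood is conjugate: the posterior is Gamma(α + ΣXᵢ, β + n).
Posterior: Gamma(α+S, β+n) = Gamma(13.67+41, 4.12+9) = Gamma(54.67, 13.12).
SD = √α/β = √54.67/13.12 = 0.5636.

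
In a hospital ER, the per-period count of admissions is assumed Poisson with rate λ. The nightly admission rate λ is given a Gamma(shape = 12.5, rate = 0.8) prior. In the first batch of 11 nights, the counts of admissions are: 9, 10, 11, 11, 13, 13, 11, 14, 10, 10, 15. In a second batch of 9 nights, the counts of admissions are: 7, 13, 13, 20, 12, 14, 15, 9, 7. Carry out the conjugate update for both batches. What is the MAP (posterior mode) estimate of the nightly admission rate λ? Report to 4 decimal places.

With a Gamma(shape α, rate β) prior, the Poisson likelihood is conjugate: the posterior is Gamma(α + ΣXᵢ, β + n).
Batch 1: sum of counts S = 127 over n = 11 nights.
After batch 1: Gamma(α+S, β+n) = Gamma(12.5+127, 0.8+11) = Gamma(139.5, 11.8).
Batch 2: sum of counts S = 110 over n = 9 nights.
After batch 2: Gamma(α+S, β+n) = Gamma(139.5+110, 11.8+9) = Gamma(249.5, 20.8).
Mode of Gamma(α,β) for α≥1 is (α−1)/β = 248.5/20.8 = 11.9471.

11.9471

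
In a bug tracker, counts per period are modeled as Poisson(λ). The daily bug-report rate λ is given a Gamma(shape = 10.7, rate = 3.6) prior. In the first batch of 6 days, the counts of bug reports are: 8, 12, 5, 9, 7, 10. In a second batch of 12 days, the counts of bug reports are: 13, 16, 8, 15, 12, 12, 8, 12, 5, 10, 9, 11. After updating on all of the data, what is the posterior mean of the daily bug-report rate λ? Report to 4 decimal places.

With a Gamma(shape α, rate β) prior, the Poisson likelihood is conjugate: the posterior is Gamma(α + ΣXᵢ, β + n).
Batch 1: sum of counts S = 51 over n = 6 days.
After batch 1: Gamma(α+S, β+n) = Gamma(10.7+51, 3.6+6) = Gamma(61.7, 9.6).
Batch 2: sum of counts S = 131 over n = 12 days.
After batch 2: Gamma(α+S, β+n) = Gamma(61.7+131, 9.6+12) = Gamma(192.7, 21.6).
Posterior mean = α/β = 192.7/21.6 = 8.9213.

8.9213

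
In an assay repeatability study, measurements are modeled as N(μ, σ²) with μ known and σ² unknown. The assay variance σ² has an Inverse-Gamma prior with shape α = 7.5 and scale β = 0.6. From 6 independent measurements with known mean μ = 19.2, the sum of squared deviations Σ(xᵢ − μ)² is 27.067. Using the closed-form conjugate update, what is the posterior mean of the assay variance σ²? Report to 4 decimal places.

1.4877

With known mean μ and an Inverse-Gamma(α, β) prior on σ², the Normal likelihood is conjugate: posterior is Inv-Gamma(α + n/2, β + Σ(xᵢ−μ)²/2).
Posterior: Inv-Gamma(7.5 + 6/2, 0.6 + 27.067/2) = Inv-Gamma(10.50, 14.1335).
E[σ²|data] = β/(α−1) = 14.1335/9.50 = 1.4877.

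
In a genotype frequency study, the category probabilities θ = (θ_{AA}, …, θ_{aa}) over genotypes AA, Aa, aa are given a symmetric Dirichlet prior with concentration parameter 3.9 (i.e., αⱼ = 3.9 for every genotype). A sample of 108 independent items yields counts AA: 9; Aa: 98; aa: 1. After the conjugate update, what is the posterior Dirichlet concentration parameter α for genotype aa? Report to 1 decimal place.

4.9

The Dirichlet prior is conjugate to the Multinomial likelihood: each posterior αⱼ = prior αⱼ + observed count nⱼ.
Posterior concentration: (12.9, 101.9, 4.9), total = 119.7.
α_{aa} = 3.9 + 1 = 4.9.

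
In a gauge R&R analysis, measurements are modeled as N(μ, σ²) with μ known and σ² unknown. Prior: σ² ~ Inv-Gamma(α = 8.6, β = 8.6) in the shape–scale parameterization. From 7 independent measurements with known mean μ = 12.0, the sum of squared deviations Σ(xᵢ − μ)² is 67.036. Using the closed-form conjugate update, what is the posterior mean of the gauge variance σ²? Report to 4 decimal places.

With known mean μ and an Inverse-Gamma(α, β) prior on σ², the Normal likelihood is conjugate: posterior is Inv-Gamma(α + n/2, β + Σ(xᵢ−μ)²/2).
Posterior: Inv-Gamma(8.6 + 7/2, 8.6 + 67.036/2) = Inv-Gamma(12.10, 42.1180).
E[σ²|data] = β/(α−1) = 42.1180/11.10 = 3.7944.

3.7944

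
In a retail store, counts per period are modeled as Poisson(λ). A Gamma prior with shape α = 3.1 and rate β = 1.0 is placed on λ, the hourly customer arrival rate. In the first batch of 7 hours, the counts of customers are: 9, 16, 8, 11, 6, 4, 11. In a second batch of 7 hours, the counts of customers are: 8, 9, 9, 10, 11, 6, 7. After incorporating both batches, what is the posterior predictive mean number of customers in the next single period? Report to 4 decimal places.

8.5400

With a Gamma(shape α, rate β) prior, the Poisson likelihood is conjugate: the posterior is Gamma(α + ΣXᵢ, β + n).
Batch 1: sum of counts S = 65 over n = 7 hours.
After batch 1: Gamma(α+S, β+n) = Gamma(3.1+65, 1.0+7) = Gamma(68.1, 8.0).
Batch 2: sum of counts S = 60 over n = 7 hours.
After batch 2: Gamma(α+S, β+n) = Gamma(68.1+60, 8.0+7) = Gamma(128.1, 15.0).
The predictive distribution for one future period is NegBinom with mean α/β = 8.5400.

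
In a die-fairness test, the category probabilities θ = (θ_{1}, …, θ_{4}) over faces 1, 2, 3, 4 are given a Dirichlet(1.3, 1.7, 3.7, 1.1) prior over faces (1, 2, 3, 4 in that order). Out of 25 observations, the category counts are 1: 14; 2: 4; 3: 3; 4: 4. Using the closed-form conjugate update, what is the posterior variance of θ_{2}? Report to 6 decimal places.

0.004248

The Dirichlet prior is conjugate to the Multinomial likelihood: each posterior αⱼ = prior αⱼ + observed count nⱼ.
Posterior concentration: (15.3, 5.7, 6.7, 5.1), total = 32.8.
Var[θ_j] = α_j(Σα−α_j)/((Σα)²(Σα+1)) = 5.7·27.1/(32.8²·33.8) = 0.004248.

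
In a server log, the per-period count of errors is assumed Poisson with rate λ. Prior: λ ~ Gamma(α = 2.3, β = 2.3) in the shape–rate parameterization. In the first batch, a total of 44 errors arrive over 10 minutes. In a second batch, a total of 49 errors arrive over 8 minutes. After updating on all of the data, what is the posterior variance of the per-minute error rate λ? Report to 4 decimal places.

0.2313

With a Gamma(shape α, rate β) prior, the Poisson likelihood is conjugate: the posterior is Gamma(α + ΣXᵢ, β + n).
After batch 1: Gamma(α+S, β+n) = Gamma(2.3+44, 2.3+10) = Gamma(46.3, 12.3).
After batch 2: Gamma(α+S, β+n) = Gamma(46.3+49, 12.3+8) = Gamma(95.3, 20.3).
Var = α/β² = 95.3/20.3² = 0.2313.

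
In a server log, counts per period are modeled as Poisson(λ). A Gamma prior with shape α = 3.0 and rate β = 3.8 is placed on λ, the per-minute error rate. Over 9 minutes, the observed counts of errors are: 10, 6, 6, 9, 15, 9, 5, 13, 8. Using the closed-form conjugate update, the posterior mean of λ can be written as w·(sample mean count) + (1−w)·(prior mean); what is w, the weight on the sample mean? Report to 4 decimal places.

With a Gamma(shape α, rate β) prior, the Poisson likelihood is conjugate: the posterior is Gamma(α + ΣXᵢ, β + n).
Posterior mean = (α₀+S)/(β₀+n) = [n/(β₀+n)]·(S/n) + [β₀/(β₀+n)]·(α₀/β₀), so only n and β₀ enter the weight.
Weight on data w = n/(β₀+n) = 9/(3.8+9) = 9/12.8 = 0.7031.

0.7031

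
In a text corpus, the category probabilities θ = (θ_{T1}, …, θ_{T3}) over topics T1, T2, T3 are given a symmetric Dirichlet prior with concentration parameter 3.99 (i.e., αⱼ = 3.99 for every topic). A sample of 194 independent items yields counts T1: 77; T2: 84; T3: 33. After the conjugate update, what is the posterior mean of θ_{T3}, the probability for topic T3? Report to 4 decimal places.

The Dirichlet prior is conjugate to the Multinomial likelihood: each posterior αⱼ = prior αⱼ + observed count nⱼ.
Posterior concentration: (80.99, 87.99, 36.99), total = 205.97.
E[θ_{T3}|data] = α_{T3}/Σα = 36.99/205.97 = 0.1796.

0.1796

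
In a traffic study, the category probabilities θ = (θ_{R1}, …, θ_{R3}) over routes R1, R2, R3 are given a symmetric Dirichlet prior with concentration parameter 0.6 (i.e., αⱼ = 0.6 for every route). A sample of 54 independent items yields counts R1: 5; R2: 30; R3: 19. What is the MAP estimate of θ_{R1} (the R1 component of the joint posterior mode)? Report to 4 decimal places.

0.0871

The Dirichlet prior is conjugate to the Multinomial likelihood: each posterior αⱼ = prior αⱼ + observed count nⱼ.
Posterior concentration: (5.6, 30.6, 19.6), total = 55.8.
Joint mode component: (α_{R1}−1)/(Σα−K) = 4.6/52.8 = 0.0871.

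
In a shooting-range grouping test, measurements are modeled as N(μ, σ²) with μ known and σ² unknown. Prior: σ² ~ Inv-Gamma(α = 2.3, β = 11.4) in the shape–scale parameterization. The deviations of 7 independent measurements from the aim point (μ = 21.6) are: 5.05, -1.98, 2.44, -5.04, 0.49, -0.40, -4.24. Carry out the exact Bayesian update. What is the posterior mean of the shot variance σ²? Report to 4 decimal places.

10.6204

With known mean μ and an Inverse-Gamma(α, β) prior on σ², the Normal likelihood is conjugate: posterior is Inv-Gamma(α + n/2, β + Σ(xᵢ−μ)²/2).
Σ(xᵢ−μ)² = (5.05)² + (-1.98)² + (2.44)² + (-5.04)² + (0.49)² + (-0.40)² + (-4.24)² = 79.1558.
Posterior: Inv-Gamma(2.3 + 7/2, 11.4 + 79.1558/2) = Inv-Gamma(5.80, 50.97790).
E[σ²|data] = β/(α−1) = 50.97790/4.80 = 10.6204.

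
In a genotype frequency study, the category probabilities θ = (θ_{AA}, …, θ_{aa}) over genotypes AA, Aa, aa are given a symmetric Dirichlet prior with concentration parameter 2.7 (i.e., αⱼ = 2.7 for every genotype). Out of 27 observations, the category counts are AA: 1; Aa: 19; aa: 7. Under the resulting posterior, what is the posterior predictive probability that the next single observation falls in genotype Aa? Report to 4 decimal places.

0.6182

The Dirichlet prior is conjugate to the Multinomial likelihood: each posterior αⱼ = prior αⱼ + observed count nⱼ.
Posterior concentration: (3.7, 21.7, 9.7), total = 35.1.
P(next = Aa | data) = α_{Aa}/Σα = 0.6182.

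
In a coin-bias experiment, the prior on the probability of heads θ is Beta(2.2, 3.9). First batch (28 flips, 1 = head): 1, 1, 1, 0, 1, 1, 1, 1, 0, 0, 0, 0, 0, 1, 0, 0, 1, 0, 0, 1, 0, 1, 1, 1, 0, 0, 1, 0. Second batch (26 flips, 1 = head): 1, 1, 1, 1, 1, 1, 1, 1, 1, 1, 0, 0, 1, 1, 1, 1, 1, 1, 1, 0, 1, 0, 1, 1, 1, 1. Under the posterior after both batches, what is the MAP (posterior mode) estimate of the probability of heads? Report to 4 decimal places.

0.6403

The Beta prior is conjugate to a Binomial/Bernoulli likelihood; the update adds successes to α and failures to β.
After batch 1: Beta(2.2+14, 3.9+14) = Beta(16.2, 17.9).
After batch 2: Beta(16.2+22, 17.9+4) = Beta(38.2, 21.9).
Mode of Beta(a,b) for a,b>1 is (a−1)/(a+b−2) = 37.2/58.1 = 0.6403.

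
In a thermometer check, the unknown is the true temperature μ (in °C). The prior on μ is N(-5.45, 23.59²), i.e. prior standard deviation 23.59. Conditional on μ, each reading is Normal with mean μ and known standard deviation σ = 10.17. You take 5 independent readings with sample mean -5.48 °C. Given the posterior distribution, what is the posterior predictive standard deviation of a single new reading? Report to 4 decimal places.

11.1074

For Normal data with known variance σ², a Normal(μ₀, σ₀²) prior on μ is conjugate. Posterior precision = 1/σ₀² + n/σ²; posterior mean is the precision-weighted average of μ₀ and x̄.
σ₀² = 23.59² = 556.4881, σ² = 10.17² = 103.4289; σ² + n·σ₀² = 103.4289 + 5·556.4881 = 2885.8694.
Posterior precision = 1/σ₀² + n/σ² = 1/556.4881 + 5/103.4289 = (σ² + n·σ₀²)/(σ₀²σ²) = 2885.8694/(556.4881·103.4289); posterior variance σₙ² = σ₀²σ²/(σ² + n·σ₀²) = 556.4881·103.4289/2885.8694 = 19.944406.
Predictive variance for one new observation = σₙ² + σ² = 556.4881·103.4289/2885.8694 + 103.4289 = σ²·(σ₀² + 2885.8694)/2885.8694 = 103.4289·3442.3575/2885.8694 = 123.373306; SD = √(103.4289·3442.3575/2885.8694) = 11.1074.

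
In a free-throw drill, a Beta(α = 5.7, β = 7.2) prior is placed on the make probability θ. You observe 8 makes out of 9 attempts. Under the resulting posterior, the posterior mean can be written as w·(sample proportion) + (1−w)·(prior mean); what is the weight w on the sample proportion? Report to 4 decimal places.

0.4110

The Beta prior is conjugate to a Binomial/Bernoulli likelihood; the update adds successes to α and failures to β.
Posterior mean = (α₀+k)/(α₀+β₀+n) = [n/(α₀+β₀+n)]·(k/n) + [(α₀+β₀)/(α₀+β₀+n)]·α₀/(α₀+β₀), so only n and the prior enter the weight.
The weight on the data is w = n/(α₀+β₀+n) = 9/(5.7+7.2+9) = 9/21.9 = 0.4110.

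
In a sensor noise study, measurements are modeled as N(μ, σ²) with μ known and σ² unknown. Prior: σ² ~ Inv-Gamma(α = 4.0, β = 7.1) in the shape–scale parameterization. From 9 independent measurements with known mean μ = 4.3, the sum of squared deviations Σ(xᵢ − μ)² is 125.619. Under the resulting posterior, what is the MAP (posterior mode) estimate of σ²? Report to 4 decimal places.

7.3589

With known mean μ and an Inverse-Gamma(α, β) prior on σ², the Normal likelihood is conjugate: posterior is Inv-Gamma(α + n/2, β + Σ(xᵢ−μ)²/2).
Posterior: Inv-Gamma(4.0 + 9/2, 7.1 + 125.619/2) = Inv-Gamma(8.50, 69.9095).
Mode = β/(α+1) = 69.9095/9.50 = 7.3589.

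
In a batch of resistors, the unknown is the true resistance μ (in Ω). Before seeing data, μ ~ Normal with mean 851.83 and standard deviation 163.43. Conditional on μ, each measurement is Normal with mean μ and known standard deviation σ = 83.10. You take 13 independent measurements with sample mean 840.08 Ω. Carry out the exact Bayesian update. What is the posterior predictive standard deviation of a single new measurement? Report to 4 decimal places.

86.1769

For Normal data with known variance σ², a Normal(μ₀, σ₀²) prior on μ is conjugate. Posterior precision = 1/σ₀² + n/σ²; posterior mean is the precision-weighted average of μ₀ and x̄.
σ₀² = 163.43² = 26709.3649, σ² = 83.10² = 6905.61; σ² + n·σ₀² = 6905.61 + 13·26709.3649 = 354127.3537.
Posterior precision = 1/σ₀² + n/σ² = 1/26709.3649 + 13/6905.61 = (σ² + n·σ₀²)/(σ₀²σ²) = 354127.3537/(26709.3649·6905.61); posterior variance σₙ² = σ₀²σ²/(σ² + n·σ₀²) = 26709.3649·6905.61/354127.3537 = 520.842164.
Predictive variance for one new observation = σₙ² + σ² = 26709.3649·6905.61/354127.3537 + 6905.61 = σ²·(σ₀² + 354127.3537)/354127.3537 = 6905.61·380836.7186/354127.3537 = 7426.452164; SD = √(6905.61·380836.7186/354127.3537) = 86.1769.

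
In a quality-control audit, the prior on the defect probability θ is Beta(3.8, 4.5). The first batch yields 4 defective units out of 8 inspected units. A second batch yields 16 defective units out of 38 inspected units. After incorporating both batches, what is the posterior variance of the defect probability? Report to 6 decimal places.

0.004452

The Beta prior is conjugate to a Binomial/Bernoulli likelihood; the update adds successes to α and failures to β.
After batch 1: Beta(3.8+4, 4.5+4) = Beta(7.8, 8.5).
After batch 2: Beta(7.8+16, 8.5+22) = Beta(23.8, 30.5).
Var = αβ/((α+β)²(α+β+1)) = 23.8·30.5/(54.3²·55.3) = 0.004452.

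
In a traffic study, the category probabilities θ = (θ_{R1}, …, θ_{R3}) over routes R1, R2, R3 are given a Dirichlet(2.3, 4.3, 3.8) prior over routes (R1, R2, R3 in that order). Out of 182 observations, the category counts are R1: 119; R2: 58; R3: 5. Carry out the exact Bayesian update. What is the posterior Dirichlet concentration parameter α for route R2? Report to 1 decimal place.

62.3

The Dirichlet prior is conjugate to the Multinomial likelihood: each posterior αⱼ = prior αⱼ + observed count nⱼ.
Posterior concentration: (121.3, 62.3, 8.8), total = 192.4.
α_{R2} = 4.3 + 58 = 62.3.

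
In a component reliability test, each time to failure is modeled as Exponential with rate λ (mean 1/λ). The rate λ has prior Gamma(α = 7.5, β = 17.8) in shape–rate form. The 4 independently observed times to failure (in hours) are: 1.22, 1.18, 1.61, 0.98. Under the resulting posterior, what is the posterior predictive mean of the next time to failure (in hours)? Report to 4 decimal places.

2.1705

With a Gamma(shape α, rate β) prior on the exponential rate λ, the posterior after n observations with total T = Σxᵢ is Gamma(α+n, β+T).
Sum of observations T = 4.99 hours; n = 4.
Posterior: Gamma(7.5+4, 17.8+4.99) = Gamma(11.5, 22.79).
The predictive distribution for the next observation is Lomax; its mean is β/(α−1) = 22.79/10.5 = 2.1705.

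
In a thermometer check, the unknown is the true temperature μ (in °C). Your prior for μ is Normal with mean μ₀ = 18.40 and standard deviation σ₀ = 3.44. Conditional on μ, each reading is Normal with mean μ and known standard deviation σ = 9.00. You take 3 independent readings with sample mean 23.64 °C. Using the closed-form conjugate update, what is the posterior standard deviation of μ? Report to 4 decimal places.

For Normal data with known variance σ², a Normal(μ₀, σ₀²) prior on μ is conjugate. Posterior precision = 1/σ₀² + n/σ²; posterior mean is the precision-weighted average of μ₀ and x̄.
σ₀² = 3.44² = 11.8336, σ² = 9.00² = 81; σ² + n·σ₀² = 81 + 3·11.8336 = 116.5008.
Posterior precision = 1/σ₀² + n/σ² = 1/11.8336 + 3/81 = (σ² + n·σ₀²)/(σ₀²σ²) = 116.5008/(11.8336·81); posterior variance σₙ² = σ₀²σ²/(σ² + n·σ₀²) = 11.8336·81/116.5008 = 8.227597.
Posterior SD = √σₙ² = √(11.8336·81/116.5008) = 2.8684.

2.8684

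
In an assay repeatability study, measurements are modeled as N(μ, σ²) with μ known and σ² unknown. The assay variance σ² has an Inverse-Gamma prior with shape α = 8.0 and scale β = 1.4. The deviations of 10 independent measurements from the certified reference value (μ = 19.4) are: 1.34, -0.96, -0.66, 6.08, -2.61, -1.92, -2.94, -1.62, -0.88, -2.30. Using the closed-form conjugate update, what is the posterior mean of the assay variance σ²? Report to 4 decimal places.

With known mean μ and an Inverse-Gamma(α, β) prior on σ², the Normal likelihood is conjugate: posterior is Inv-Gamma(α + n/2, β + Σ(xᵢ−μ)²/2).
Σ(xᵢ−μ)² = (1.34)² + (-0.96)² + (-0.66)² + (6.08)² + (-2.61)² + (-1.92)² + (-2.94)² + (-1.62)² + (-0.88)² + (-2.30)² = 67.9501.
Posterior: Inv-Gamma(8.0 + 10/2, 1.4 + 67.9501/2) = Inv-Gamma(13.00, 35.37505).
E[σ²|data] = β/(α−1) = 35.37505/12.00 = 2.9479.

2.9479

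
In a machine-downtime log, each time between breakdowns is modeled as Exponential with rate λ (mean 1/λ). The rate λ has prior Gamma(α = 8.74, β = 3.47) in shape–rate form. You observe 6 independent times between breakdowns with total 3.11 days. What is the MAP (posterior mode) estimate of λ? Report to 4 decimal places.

2.0881

With a Gamma(shape α, rate β) prior on the exponential rate λ, the posterior after n observations with total T = Σxᵢ is Gamma(α+n, β+T).
Posterior: Gamma(8.74+6, 3.47+3.11) = Gamma(14.74, 6.58).
Mode = (α−1)/β = 2.0881.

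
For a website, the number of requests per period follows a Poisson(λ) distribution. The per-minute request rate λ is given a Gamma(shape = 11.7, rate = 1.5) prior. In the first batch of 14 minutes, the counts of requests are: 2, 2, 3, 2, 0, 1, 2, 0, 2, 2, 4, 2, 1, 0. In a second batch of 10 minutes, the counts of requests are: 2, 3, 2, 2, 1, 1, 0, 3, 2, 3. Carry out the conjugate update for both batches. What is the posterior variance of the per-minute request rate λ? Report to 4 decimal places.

With a Gamma(shape α, rate β) prior, the Poisson likelihood is conjugate: the posterior is Gamma(α + ΣXᵢ, β + n).
Batch 1: sum of counts S = 23 over n = 14 minutes.
After batch 1: Gamma(α+S, β+n) = Gamma(11.7+23, 1.5+14) = Gamma(34.7, 15.5).
Batch 2: sum of counts S = 19 over n = 10 minutes.
After batch 2: Gamma(α+S, β+n) = Gamma(34.7+19, 15.5+10) = Gamma(53.7, 25.5).
Var = α/β² = 53.7/25.5² = 0.0826.

0.0826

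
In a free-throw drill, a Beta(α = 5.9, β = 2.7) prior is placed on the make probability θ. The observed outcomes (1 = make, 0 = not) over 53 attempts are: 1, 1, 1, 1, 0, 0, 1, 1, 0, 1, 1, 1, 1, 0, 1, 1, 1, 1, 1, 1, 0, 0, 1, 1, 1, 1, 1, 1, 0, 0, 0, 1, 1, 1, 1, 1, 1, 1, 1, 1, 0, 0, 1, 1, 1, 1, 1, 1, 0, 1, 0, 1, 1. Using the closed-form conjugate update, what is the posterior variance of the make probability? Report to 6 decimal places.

0.003034

The Beta prior is conjugate to a Binomial/Bernoulli likelihood; the update adds successes to α and failures to β.
Posterior: Beta(α+k, β+n−k) = Beta(5.9+40, 2.7+13) = Beta(45.9, 15.7).
Var = αβ/((α+β)²(α+β+1)) = 45.9·15.7/(61.6²·62.6) = 0.003034.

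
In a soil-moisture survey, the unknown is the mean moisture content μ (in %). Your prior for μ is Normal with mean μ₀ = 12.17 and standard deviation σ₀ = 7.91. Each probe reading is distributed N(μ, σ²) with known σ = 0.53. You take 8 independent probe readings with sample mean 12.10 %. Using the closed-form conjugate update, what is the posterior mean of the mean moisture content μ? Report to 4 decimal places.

For Normal data with known variance σ², a Normal(μ₀, σ₀²) prior on μ is conjugate. Posterior precision = 1/σ₀² + n/σ²; posterior mean is the precision-weighted average of μ₀ and x̄.
n·x̄ = 8·12.10 = 96.8.
σ₀² = 7.91² = 62.5681, σ² = 0.53² = 0.2809; σ² + n·σ₀² = 0.2809 + 8·62.5681 = 500.8257.
Posterior mean = (μ₀/σ₀² + n·x̄/σ²)/(1/σ₀² + n/σ²) = (σ²·μ₀ + σ₀²·n·x̄)/(σ² + n·σ₀²) = (0.2809·12.17 + 62.5681·96.8)/500.8257 = 6060.010633/500.8257 = 12.1000.

12.1000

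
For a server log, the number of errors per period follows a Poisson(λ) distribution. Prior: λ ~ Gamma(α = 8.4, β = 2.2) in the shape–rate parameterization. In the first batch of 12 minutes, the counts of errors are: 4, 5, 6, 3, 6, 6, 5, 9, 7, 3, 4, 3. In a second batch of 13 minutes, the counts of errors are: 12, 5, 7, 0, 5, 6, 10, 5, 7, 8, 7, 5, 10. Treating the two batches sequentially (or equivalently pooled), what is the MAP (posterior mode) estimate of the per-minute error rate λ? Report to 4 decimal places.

5.7132

With a Gamma(shape α, rate β) prior, the Poisson likelihood is conjugate: the posterior is Gamma(α + ΣXᵢ, β + n).
Batch 1: sum of counts S = 61 over n = 12 minutes.
After batch 1: Gamma(α+S, β+n) = Gamma(8.4+61, 2.2+12) = Gamma(69.4, 14.2).
Batch 2: sum of counts S = 87 over n = 13 minutes.
After batch 2: Gamma(α+S, β+n) = Gamma(69.4+87, 14.2+13) = Gamma(156.4, 27.2).
Mode of Gamma(α,β) for α≥1 is (α−1)/β = 155.4/27.2 = 5.7132.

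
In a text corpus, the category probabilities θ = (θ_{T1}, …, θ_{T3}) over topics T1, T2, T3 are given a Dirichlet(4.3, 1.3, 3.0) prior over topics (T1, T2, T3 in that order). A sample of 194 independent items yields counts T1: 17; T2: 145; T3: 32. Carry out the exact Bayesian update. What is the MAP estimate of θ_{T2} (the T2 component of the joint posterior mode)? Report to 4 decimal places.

The Dirichlet prior is conjugate to the Multinomial likelihood: each posterior αⱼ = prior αⱼ + observed count nⱼ.
Posterior concentration: (21.3, 146.3, 35.0), total = 202.6.
Joint mode component: (α_{T2}−1)/(Σα−K) = 145.3/199.6 = 0.7280.

0.7280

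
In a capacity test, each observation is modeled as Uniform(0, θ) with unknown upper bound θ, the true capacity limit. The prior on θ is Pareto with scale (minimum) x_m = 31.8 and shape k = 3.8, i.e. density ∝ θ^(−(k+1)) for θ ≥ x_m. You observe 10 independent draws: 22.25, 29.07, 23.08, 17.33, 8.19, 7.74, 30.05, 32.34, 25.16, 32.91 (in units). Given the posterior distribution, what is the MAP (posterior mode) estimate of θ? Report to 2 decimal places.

A Pareto(scale x_m, shape k) prior on the upper bound θ of Uniform(0, θ) is conjugate: posterior is Pareto(max(x_m, max xᵢ), k + n).
Sample maximum = 32.91; prior scale x_m = 31.8 → posterior scale = max = 32.91.
Posterior shape = 3.8 + 10 = 13.8.
The Pareto density is decreasing on [x_m, ∞), so the mode is x_m = 32.91.

32.91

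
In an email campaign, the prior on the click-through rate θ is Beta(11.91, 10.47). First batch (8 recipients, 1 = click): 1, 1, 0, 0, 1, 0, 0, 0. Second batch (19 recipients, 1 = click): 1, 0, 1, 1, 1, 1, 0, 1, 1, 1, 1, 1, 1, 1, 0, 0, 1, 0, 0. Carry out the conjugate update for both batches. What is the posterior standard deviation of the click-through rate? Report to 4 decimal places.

0.0698

The Beta prior is conjugate to a Binomial/Bernoulli likelihood; the update adds successes to α and failures to β.
After batch 1: Beta(11.91+3, 10.47+5) = Beta(14.91, 15.47).
After batch 2: Beta(14.91+13, 15.47+6) = Beta(27.91, 21.47).
Var = αβ/((α+β)²(α+β+1)) = 27.91·21.47/(49.38²·50.38) = 0.00487788; SD = √0.00487788 = 0.0698.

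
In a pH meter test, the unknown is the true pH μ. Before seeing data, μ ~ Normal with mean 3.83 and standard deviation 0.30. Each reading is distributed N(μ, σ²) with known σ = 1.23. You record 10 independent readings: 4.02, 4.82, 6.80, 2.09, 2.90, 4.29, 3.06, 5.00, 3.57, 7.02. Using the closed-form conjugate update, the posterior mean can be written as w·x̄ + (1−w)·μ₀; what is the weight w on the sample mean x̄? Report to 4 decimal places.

For Normal data with known variance σ², a Normal(μ₀, σ₀²) prior on μ is conjugate. Posterior precision = 1/σ₀² + n/σ²; posterior mean is the precision-weighted average of μ₀ and x̄.
σ₀² = 0.30² = 0.09, σ² = 1.23² = 1.5129. Prior precision 1/σ₀² = 1/0.09; data precision n/σ² = 10/1.5129.
w = (n/σ²)/(1/σ₀² + n/σ²) = n·σ₀²/(σ² + n·σ₀²) = 10·0.09/(1.5129 + 10·0.09) = 0.9/2.4129 = 0.3730.

0.3730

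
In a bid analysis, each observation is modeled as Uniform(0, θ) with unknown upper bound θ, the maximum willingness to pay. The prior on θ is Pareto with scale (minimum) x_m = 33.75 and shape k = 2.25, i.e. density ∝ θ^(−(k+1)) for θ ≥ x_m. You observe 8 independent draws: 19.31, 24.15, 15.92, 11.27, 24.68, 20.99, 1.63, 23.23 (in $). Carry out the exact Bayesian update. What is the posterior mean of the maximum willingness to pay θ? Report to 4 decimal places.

A Pareto(scale x_m, shape k) prior on the upper bound θ of Uniform(0, θ) is conjugate: posterior is Pareto(max(x_m, max xᵢ), k + n).
Sample maximum = 24.68; prior scale x_m = 33.75 → posterior scale = max = 33.75.
Posterior shape = 2.25 + 8 = 10.25.
E[θ|data] = k·x_m/(k−1) = 10.25·33.75/9.25 = 37.3986.

37.3986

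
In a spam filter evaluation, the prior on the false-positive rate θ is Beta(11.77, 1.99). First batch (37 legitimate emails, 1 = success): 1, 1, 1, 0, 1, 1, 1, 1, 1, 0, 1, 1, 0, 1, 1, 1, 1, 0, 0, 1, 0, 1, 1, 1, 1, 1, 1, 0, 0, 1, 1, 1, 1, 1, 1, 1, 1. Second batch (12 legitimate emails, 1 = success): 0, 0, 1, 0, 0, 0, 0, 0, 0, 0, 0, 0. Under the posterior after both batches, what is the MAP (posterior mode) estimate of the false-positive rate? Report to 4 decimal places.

0.6710

The Beta prior is conjugate to a Binomial/Bernoulli likelihood; the update adds successes to α and failures to β.
After batch 1: Beta(11.77+29, 1.99+8) = Beta(40.77, 9.99).
After batch 2: Beta(40.77+1, 9.99+11) = Beta(41.77, 20.99).
Mode of Beta(a,b) for a,b>1 is (a−1)/(a+b−2) = 40.77/60.76 = 0.6710.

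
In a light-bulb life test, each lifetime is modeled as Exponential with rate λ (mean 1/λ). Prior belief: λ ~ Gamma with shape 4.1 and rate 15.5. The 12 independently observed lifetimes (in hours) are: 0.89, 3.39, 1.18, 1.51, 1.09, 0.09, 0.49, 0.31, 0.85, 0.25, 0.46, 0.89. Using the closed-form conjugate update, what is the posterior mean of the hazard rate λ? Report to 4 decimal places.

0.5985

With a Gamma(shape α, rate β) prior on the exponential rate λ, the posterior after n observations with total T = Σxᵢ is Gamma(α+n, β+T).
Sum of observations T = 11.40 hours; n = 12.
Posterior: Gamma(4.1+12, 15.5+11.40) = Gamma(16.1, 26.90).
Posterior mean of λ = α/β = 16.1/26.90 = 0.5985.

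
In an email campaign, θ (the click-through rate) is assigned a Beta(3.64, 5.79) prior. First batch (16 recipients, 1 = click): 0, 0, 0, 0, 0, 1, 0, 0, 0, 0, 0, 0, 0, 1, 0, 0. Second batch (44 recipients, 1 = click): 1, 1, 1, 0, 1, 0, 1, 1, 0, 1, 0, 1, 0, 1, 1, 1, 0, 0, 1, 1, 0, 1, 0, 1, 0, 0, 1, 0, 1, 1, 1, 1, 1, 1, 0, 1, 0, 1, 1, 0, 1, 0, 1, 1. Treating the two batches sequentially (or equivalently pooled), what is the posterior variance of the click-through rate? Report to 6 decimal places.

0.003546

The Beta prior is conjugate to a Binomial/Bernoulli likelihood; the update adds successes to α and failures to β.
After batch 1: Beta(3.64+2, 5.79+14) = Beta(5.64, 19.79).
After batch 2: Beta(5.64+28, 19.79+16) = Beta(33.64, 35.79).
Var = αβ/((α+β)²(α+β+1)) = 33.64·35.79/(69.43²·70.43) = 0.003546.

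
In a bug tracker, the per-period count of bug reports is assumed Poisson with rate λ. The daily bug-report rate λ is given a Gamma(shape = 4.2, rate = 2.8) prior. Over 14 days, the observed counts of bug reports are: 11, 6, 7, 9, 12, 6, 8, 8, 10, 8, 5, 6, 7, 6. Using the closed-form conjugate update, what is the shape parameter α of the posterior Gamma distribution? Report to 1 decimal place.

113.2

With a Gamma(shape α, rate β) prior, the Poisson likelihood is conjugate: the posterior is Gamma(α + ΣXᵢ, β + n).
Sum of counts S = 109 over n = 14 days.
Posterior: Gamma(α+S, β+n) = Gamma(4.2+109, 2.8+14) = Gamma(113.2, 16.8).
Posterior α = 113.2.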